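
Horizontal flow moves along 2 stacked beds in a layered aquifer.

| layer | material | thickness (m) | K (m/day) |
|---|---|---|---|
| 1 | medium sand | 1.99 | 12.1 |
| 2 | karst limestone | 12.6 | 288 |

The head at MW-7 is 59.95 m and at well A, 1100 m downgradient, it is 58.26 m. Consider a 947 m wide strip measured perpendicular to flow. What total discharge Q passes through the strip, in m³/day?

5310

Flow is parallel to layering, so each bed carries its own Darcy discharge and the transmissivities add.
Σ(K_i·b_i) = 12.1×1.99 + 288×12.6 = 3653 m²/day.
Hydraulic gradient i = (59.95 − 58.26) / 1100 = 1.69 / 1100 = 0.001536.
Q = Σ(K_i·b_i) · W · i = 3653 × 947 × 0.001536 = 5315 m³/day.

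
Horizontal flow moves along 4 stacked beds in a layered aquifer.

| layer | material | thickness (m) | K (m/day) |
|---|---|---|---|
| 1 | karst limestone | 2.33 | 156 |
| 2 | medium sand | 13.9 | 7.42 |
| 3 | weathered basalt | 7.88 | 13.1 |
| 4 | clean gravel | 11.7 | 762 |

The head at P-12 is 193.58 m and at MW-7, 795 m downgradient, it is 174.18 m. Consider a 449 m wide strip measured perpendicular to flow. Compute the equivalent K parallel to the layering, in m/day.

265

Flow is parallel to layering, so each bed carries its own Darcy discharge and the transmissivities add.
Σ(K_i·b_i) = 156×2.33 + 7.42×13.9 + 13.1×7.88 + 762×11.7 = 9485 m²/day.
Total thickness b = 35.81 m, so K_eq = Σ(K_i·b_i)/b = 264.9 m/day.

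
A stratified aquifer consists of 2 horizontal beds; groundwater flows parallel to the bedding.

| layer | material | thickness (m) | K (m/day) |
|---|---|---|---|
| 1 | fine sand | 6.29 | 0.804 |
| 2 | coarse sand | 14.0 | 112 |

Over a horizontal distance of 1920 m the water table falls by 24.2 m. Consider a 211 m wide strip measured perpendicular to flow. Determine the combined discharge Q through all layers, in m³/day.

4180

Flow is parallel to layering, so each bed carries its own Darcy discharge and the transmissivities add.
Σ(K_i·b_i) = 0.804×6.29 + 112×14.0 = 1573 m²/day.
Hydraulic gradient i = Δh / L = 24.2 / 1920 = 0.01260.
Q = Σ(K_i·b_i) · W · i = 1573 × 211 × 0.01260 = 4184 m³/day.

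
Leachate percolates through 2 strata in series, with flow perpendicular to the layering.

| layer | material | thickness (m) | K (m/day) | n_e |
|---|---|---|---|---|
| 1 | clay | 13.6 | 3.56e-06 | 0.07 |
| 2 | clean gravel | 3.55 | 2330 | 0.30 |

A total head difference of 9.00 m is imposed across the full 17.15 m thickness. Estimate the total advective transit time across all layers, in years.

2340

With flow normal to the layers, continuity requires the same specific discharge q through every layer.
Σ(b_i/K_i) = 13.6/3.56e-06 + 3.55/2330 = 3.820e+06 d.
q = Δh / Σ(b_i/K_i) = 9.00 / 3.820e+06 = 2.356e-06 m/day.
In each layer the seepage velocity is v_i = q/n_i, so the layer transit time is t_i = b_i·n_i / q:
  layer 1 (clay): t_1 = 13.6 × 0.07 / 2.356e-06 = 4.041e+05 d
  layer 2 (clean gravel): t_2 = 3.55 × 0.30 / 2.356e-06 = 4.521e+05 d
Total t = Σ t_i = 8.562e+05 days = 2344 years.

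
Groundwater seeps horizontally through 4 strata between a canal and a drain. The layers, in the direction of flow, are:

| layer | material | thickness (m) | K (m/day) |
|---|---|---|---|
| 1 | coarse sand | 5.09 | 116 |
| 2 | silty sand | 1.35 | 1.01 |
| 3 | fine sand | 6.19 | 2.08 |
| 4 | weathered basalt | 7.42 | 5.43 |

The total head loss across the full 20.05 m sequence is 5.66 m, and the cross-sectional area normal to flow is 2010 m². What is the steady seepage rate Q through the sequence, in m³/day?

1990

Flow is perpendicular to layering, so the layers act in series and the equivalent K is the thickness-weighted harmonic mean.
Total thickness L = 5.09 + 1.35 + 6.19 + 7.42 = 20.05 m.
Σ(b_i/K_i) = 5.09/116 + 1.35/1.01 + 6.19/2.08 + 7.42/5.43 = 5.723 d.
K_eq = L / Σ(b_i/K_i) = 20.05 / 5.723 = 3.503 m/day.
Q = K_eq · A · (Δh/L) = 3.503 × 2010 × (5.66/20.05) = 1988 m³/day.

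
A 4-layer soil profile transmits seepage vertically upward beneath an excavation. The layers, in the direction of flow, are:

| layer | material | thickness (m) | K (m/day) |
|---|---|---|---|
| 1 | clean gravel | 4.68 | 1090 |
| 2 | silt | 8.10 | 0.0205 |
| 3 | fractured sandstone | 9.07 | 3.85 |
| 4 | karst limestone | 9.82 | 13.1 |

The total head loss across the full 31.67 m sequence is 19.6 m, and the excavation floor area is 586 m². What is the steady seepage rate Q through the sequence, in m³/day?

28.8

Flow is perpendicular to layering, so the layers act in series and the equivalent K is the thickness-weighted harmonic mean.
Total thickness L = 4.68 + 8.10 + 9.07 + 9.82 = 31.67 m.
Σ(b_i/K_i) = 4.68/1090 + 8.10/0.0205 + 9.07/3.85 + 9.82/13.1 = 398.2 d.
K_eq = L / Σ(b_i/K_i) = 31.67 / 398.2 = 0.07953 m/day.
Q = K_eq · A · (Δh/L) = 0.07953 × 586 × (19.6/31.67) = 28.84 m³/day.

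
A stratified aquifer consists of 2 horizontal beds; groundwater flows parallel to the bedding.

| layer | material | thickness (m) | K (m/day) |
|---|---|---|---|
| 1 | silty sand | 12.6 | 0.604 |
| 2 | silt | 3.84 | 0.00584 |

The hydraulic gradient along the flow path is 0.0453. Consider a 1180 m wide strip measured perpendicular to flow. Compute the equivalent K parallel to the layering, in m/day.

Flow is parallel to layering, so each bed carries its own Darcy discharge and the transmissivities add.
Σ(K_i·b_i) = 0.604×12.6 + 0.00584×3.84 = 7.633 m²/day.
Total thickness b = 16.44 m, so K_eq = Σ(K_i·b_i)/b = 0.4643 m/day.

0.464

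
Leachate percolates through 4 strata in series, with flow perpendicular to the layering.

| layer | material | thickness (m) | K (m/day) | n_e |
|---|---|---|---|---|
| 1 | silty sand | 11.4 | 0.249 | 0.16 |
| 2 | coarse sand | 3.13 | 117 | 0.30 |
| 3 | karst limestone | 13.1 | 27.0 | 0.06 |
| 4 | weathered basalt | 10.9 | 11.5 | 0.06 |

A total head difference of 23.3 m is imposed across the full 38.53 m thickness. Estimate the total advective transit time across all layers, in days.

With flow normal to the layers, continuity requires the same specific discharge q through every layer.
Σ(b_i/K_i) = 11.4/0.249 + 3.13/117 + 13.1/27.0 + 10.9/11.5 = 47.24 d.
q = Δh / Σ(b_i/K_i) = 23.3 / 47.24 = 0.4932 m/day.
In each layer the seepage velocity is v_i = q/n_i, so the layer transit time is t_i = b_i·n_i / q:
  layer 1 (silty sand): t_1 = 11.4 × 0.16 / 0.4932 = 3.698 d
  layer 2 (coarse sand): t_2 = 3.13 × 0.30 / 0.4932 = 1.904 d
  layer 3 (karst limestone): t_3 = 13.1 × 0.06 / 0.4932 = 1.594 d
  layer 4 (weathered basalt): t_4 = 10.9 × 0.06 / 0.4932 = 1.326 d
Total t = Σ t_i = 8.522 days.

8.52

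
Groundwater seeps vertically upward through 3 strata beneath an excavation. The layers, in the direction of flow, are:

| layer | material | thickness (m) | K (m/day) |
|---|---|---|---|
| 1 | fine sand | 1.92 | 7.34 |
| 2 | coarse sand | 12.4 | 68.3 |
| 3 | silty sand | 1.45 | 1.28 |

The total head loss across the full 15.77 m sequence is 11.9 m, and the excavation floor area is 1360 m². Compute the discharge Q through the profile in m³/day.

10300

Flow is perpendicular to layering, so the layers act in series and the equivalent K is the thickness-weighted harmonic mean.
Total thickness L = 1.92 + 12.4 + 1.45 = 15.77 m.
Σ(b_i/K_i) = 1.92/7.34 + 12.4/68.3 + 1.45/1.28 = 1.576 d.
K_eq = L / Σ(b_i/K_i) = 15.77 / 1.576 = 10.01 m/day.
Q = K_eq · A · (Δh/L) = 10.01 × 1360 × (11.9/15.77) = 10269 m³/day.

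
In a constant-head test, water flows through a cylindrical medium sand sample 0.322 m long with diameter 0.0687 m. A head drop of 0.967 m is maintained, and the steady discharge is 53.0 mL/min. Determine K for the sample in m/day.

6.86

Cross-sectional area A = π·(d/2)² = π × (0.0687/2)² = 0.003707 m².
Convert discharge: 53.0 mL/min = 8.833e-07 m³/s.
Darcy's law rearranged: K = Q·L / (A·Δh) = 8.833e-07 × 0.322 / (0.003707 × 0.967) = 7.935e-05 m/s = 6.856 m/day.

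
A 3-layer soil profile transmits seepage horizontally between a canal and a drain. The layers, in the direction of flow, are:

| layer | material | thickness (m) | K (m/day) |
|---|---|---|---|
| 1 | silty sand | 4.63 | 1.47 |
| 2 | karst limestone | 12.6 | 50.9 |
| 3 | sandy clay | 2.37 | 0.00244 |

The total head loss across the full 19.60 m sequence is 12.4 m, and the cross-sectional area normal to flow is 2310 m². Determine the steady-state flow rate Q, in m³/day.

Flow is perpendicular to layering, so the layers act in series and the equivalent K is the thickness-weighted harmonic mean.
Total thickness L = 4.63 + 12.6 + 2.37 = 19.60 m.
Σ(b_i/K_i) = 4.63/1.47 + 12.6/50.9 + 2.37/0.00244 = 974.7 d.
K_eq = L / Σ(b_i/K_i) = 19.60 / 974.7 = 0.02011 m/day.
Q = K_eq · A · (Δh/L) = 0.02011 × 2310 × (12.4/19.60) = 29.39 m³/day.

29.4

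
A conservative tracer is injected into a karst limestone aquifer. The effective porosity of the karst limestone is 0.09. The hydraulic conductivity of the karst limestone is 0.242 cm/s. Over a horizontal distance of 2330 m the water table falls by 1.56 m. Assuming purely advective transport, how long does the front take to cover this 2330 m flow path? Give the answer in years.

Convert K: 0.242 cm/s × 864 = 209.1 m/day.
Hydraulic gradient i = Δh / L = 1.56 / 2330 = 0.0006695.
Darcy flux q = K · i = 209.1 × 0.0006695 = 0.1400 m/day.
Seepage velocity v = q / n_e = 0.1400 / 0.09 = 1.555 m/day.
Travel time t = L / v = 2330 / 1.555 = 1498 days = 4.101 years.

4.10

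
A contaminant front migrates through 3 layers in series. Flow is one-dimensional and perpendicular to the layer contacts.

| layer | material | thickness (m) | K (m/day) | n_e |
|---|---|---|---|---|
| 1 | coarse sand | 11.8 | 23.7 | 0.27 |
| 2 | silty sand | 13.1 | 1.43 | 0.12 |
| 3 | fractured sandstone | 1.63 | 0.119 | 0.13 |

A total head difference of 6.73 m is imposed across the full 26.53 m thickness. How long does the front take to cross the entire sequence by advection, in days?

17.2

With flow normal to the layers, continuity requires the same specific discharge q through every layer.
Σ(b_i/K_i) = 11.8/23.7 + 13.1/1.43 + 1.63/0.119 = 23.36 d.
q = Δh / Σ(b_i/K_i) = 6.73 / 23.36 = 0.2881 m/day.
In each layer the seepage velocity is v_i = q/n_i, so the layer transit time is t_i = b_i·n_i / q:
  layer 1 (coarse sand): t_1 = 11.8 × 0.27 / 0.2881 = 11.06 d
  layer 2 (silty sand): t_2 = 13.1 × 0.12 / 0.2881 = 5.456 d
  layer 3 (fractured sandstone): t_3 = 1.63 × 0.13 / 0.2881 = 0.7354 d
Total t = Σ t_i = 17.25 days.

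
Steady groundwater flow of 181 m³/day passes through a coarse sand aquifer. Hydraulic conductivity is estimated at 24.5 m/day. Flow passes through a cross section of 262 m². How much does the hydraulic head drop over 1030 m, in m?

29.0

From Q = K·A·i, i = Q / (K·A) = 181 / (24.50 × 262.0) = 0.02820.
Head loss Δh = i · L = 0.02820 × 1030 = 29.04 m.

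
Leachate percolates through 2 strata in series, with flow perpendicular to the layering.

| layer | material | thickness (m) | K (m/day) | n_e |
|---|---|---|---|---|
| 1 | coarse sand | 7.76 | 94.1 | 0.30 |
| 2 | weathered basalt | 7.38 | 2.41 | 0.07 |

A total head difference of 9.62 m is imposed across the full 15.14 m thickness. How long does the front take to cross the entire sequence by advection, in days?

0.930

With flow normal to the layers, continuity requires the same specific discharge q through every layer.
Σ(b_i/K_i) = 7.76/94.1 + 7.38/2.41 = 3.145 d.
q = Δh / Σ(b_i/K_i) = 9.62 / 3.145 = 3.059 m/day.
In each layer the seepage velocity is v_i = q/n_i, so the layer transit time is t_i = b_i·n_i / q:
  layer 1 (coarse sand): t_1 = 7.76 × 0.30 / 3.059 = 0.7610 d
  layer 2 (weathered basalt): t_2 = 7.38 × 0.07 / 3.059 = 0.1689 d
Total t = Σ t_i = 0.9299 days.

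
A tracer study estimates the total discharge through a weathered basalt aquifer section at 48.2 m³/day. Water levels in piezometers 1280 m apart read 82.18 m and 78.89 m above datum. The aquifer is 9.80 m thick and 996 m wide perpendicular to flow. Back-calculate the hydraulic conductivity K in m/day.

Cross-sectional area A = 996 × 9.80 = 9761 m².
Hydraulic gradient i = (82.18 − 78.89) / 1280 = 3.29 / 1280 = 0.002570.
From Q = K·A·i, K = Q / (A·i) = 48.2 / (9761 × 0.002570) = 1.921 m/day.

1.92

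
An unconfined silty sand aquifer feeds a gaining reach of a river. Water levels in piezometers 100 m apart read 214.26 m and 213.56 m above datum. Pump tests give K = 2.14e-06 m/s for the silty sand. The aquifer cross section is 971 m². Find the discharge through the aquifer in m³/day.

1.26

Convert K: 2.14e-06 m/s × 86400 = 0.1849 m/day.
Hydraulic gradient i = (214.26 − 213.56) / 100 = 0.7 / 100 = 0.007000.
Darcy's law: Q = K · A · i = 0.1849 × 971.0 × 0.007000 = 1.257 m³/day.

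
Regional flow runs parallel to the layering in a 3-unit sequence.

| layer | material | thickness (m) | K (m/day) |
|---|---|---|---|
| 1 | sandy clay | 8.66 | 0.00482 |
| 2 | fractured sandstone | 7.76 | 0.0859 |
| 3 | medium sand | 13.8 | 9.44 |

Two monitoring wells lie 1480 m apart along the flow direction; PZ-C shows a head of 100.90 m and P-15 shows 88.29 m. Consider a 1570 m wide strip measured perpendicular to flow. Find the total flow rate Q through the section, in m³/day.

1750

Flow is parallel to layering, so each bed carries its own Darcy discharge and the transmissivities add.
Σ(K_i·b_i) = 0.00482×8.66 + 0.0859×7.76 + 9.44×13.8 = 131.0 m²/day.
Hydraulic gradient i = (100.90 − 88.29) / 1480 = 12.61 / 1480 = 0.008520.
Q = Σ(K_i·b_i) · W · i = 131.0 × 1570 × 0.008520 = 1752 m³/day.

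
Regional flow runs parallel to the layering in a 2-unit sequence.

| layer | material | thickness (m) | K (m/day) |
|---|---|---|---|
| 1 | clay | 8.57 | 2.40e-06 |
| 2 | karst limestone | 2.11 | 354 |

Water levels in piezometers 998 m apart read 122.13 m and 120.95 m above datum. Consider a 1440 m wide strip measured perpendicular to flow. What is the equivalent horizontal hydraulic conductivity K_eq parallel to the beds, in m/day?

69.9

Flow is parallel to layering, so each bed carries its own Darcy discharge and the transmissivities add.
Σ(K_i·b_i) = 2.40e-06×8.57 + 354×2.11 = 746.9 m²/day.
Total thickness b = 10.68 m, so K_eq = Σ(K_i·b_i)/b = 69.94 m/day.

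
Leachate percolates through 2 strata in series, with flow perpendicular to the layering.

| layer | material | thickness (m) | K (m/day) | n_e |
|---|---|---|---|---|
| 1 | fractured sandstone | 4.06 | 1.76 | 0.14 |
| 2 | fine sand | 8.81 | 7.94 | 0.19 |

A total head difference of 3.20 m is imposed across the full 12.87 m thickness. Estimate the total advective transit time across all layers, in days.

With flow normal to the layers, continuity requires the same specific discharge q through every layer.
Σ(b_i/K_i) = 4.06/1.76 + 8.81/7.94 = 3.416 d.
q = Δh / Σ(b_i/K_i) = 3.20 / 3.416 = 0.9367 m/day.
In each layer the seepage velocity is v_i = q/n_i, so the layer transit time is t_i = b_i·n_i / q:
  layer 1 (fractured sandstone): t_1 = 4.06 × 0.14 / 0.9367 = 0.6068 d
  layer 2 (fine sand): t_2 = 8.81 × 0.19 / 0.9367 = 1.787 d
Total t = Σ t_i = 2.394 days.

2.39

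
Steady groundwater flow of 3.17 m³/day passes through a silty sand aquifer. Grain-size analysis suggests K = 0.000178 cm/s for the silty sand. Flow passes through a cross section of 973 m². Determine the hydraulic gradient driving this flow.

0.0212

Convert K: 0.000178 cm/s × 864 = 0.1538 m/day.
From Q = K·A·i, i = Q / (K·A) = 3.17 / (0.1538 × 973.0) = 0.02118.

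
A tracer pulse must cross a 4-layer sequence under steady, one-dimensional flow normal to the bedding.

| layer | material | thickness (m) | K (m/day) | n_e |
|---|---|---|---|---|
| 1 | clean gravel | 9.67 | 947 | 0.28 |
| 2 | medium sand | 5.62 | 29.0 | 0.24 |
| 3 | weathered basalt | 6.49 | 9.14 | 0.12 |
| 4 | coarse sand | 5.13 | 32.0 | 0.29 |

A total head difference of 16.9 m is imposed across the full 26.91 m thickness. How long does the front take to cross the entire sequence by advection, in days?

0.402

With flow normal to the layers, continuity requires the same specific discharge q through every layer.
Σ(b_i/K_i) = 9.67/947 + 5.62/29.0 + 6.49/9.14 + 5.13/32.0 = 1.074 d.
q = Δh / Σ(b_i/K_i) = 16.9 / 1.074 = 15.73 m/day.
In each layer the seepage velocity is v_i = q/n_i, so the layer transit time is t_i = b_i·n_i / q:
  layer 1 (clean gravel): t_1 = 9.67 × 0.28 / 15.73 = 0.1721 d
  layer 2 (medium sand): t_2 = 5.62 × 0.24 / 15.73 = 0.08575 d
  layer 3 (weathered basalt): t_3 = 6.49 × 0.12 / 15.73 = 0.04951 d
  layer 4 (coarse sand): t_4 = 5.13 × 0.29 / 15.73 = 0.09458 d
Total t = Σ t_i = 0.4020 days.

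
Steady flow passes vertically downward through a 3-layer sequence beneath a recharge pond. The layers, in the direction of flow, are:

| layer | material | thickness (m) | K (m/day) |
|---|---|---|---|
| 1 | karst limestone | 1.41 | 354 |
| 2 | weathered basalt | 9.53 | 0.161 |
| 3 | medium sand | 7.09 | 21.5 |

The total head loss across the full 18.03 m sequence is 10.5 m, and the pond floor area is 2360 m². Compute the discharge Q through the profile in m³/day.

Flow is perpendicular to layering, so the layers act in series and the equivalent K is the thickness-weighted harmonic mean.
Total thickness L = 1.41 + 9.53 + 7.09 = 18.03 m.
Σ(b_i/K_i) = 1.41/354 + 9.53/0.161 + 7.09/21.5 = 59.53 d.
K_eq = L / Σ(b_i/K_i) = 18.03 / 59.53 = 0.3029 m/day.
Q = K_eq · A · (Δh/L) = 0.3029 × 2360 × (10.5/18.03) = 416.3 m³/day.

416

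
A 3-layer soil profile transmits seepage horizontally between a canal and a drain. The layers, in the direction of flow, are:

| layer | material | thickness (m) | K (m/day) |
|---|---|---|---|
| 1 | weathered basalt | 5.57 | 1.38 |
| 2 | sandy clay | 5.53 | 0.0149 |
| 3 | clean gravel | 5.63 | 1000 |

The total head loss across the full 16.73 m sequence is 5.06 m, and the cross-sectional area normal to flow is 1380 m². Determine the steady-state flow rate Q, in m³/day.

18.6

Flow is perpendicular to layering, so the layers act in series and the equivalent K is the thickness-weighted harmonic mean.
Total thickness L = 5.57 + 5.53 + 5.63 = 16.73 m.
Σ(b_i/K_i) = 5.57/1.38 + 5.53/0.0149 + 5.63/1000 = 375.2 d.
K_eq = L / Σ(b_i/K_i) = 16.73 / 375.2 = 0.04459 m/day.
Q = K_eq · A · (Δh/L) = 0.04459 × 1380 × (5.06/16.73) = 18.61 m³/day.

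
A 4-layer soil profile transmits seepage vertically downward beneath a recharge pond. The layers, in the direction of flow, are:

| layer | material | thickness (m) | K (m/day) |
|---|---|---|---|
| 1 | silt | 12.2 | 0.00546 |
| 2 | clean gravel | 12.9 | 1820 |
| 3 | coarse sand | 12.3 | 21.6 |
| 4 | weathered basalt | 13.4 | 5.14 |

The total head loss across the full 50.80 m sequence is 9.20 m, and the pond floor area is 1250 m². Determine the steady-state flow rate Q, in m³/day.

Flow is perpendicular to layering, so the layers act in series and the equivalent K is the thickness-weighted harmonic mean.
Total thickness L = 12.2 + 12.9 + 12.3 + 13.4 = 50.80 m.
Σ(b_i/K_i) = 12.2/0.00546 + 12.9/1820 + 12.3/21.6 + 13.4/5.14 = 2238 d.
K_eq = L / Σ(b_i/K_i) = 50.80 / 2238 = 0.02270 m/day.
Q = K_eq · A · (Δh/L) = 0.02270 × 1250 × (9.20/50.80) = 5.139 m³/day.

5.14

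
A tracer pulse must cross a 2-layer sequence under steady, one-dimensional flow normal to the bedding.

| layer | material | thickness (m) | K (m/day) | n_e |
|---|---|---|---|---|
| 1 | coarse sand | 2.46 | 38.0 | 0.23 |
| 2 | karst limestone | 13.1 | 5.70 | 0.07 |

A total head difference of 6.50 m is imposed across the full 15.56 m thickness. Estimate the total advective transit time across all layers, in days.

0.539

With flow normal to the layers, continuity requires the same specific discharge q through every layer.
Σ(b_i/K_i) = 2.46/38.0 + 13.1/5.70 = 2.363 d.
q = Δh / Σ(b_i/K_i) = 6.50 / 2.363 = 2.751 m/day.
In each layer the seepage velocity is v_i = q/n_i, so the layer transit time is t_i = b_i·n_i / q:
  layer 1 (coarse sand): t_1 = 2.46 × 0.23 / 2.751 = 0.2057 d
  layer 2 (karst limestone): t_2 = 13.1 × 0.07 / 2.751 = 0.3334 d
Total t = Σ t_i = 0.5391 days.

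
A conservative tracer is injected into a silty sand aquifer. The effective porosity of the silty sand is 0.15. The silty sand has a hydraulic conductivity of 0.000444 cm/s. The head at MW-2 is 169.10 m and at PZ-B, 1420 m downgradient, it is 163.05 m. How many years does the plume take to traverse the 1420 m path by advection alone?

Convert K: 0.000444 cm/s × 864 = 0.3836 m/day.
Hydraulic gradient i = (169.10 − 163.05) / 1420 = 6.05 / 1420 = 0.004261.
Darcy flux q = K · i = 0.3836 × 0.004261 = 0.001634 m/day.
Seepage velocity v = q / n_e = 0.001634 / 0.15 = 0.01090 m/day.
Travel time t = L / v = 1420 / 0.01090 = 1.303e+05 days = 356.8 years.

357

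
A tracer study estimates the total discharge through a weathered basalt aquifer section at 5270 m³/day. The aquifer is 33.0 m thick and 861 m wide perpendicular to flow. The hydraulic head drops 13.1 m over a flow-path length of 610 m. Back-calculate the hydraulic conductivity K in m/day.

8.64

Cross-sectional area A = 861 × 33.0 = 28413 m².
Hydraulic gradient i = Δh / L = 13.1 / 610 = 0.02148.
From Q = K·A·i, K = Q / (A·i) = 5270 / (28413 × 0.02148) = 8.637 m/day.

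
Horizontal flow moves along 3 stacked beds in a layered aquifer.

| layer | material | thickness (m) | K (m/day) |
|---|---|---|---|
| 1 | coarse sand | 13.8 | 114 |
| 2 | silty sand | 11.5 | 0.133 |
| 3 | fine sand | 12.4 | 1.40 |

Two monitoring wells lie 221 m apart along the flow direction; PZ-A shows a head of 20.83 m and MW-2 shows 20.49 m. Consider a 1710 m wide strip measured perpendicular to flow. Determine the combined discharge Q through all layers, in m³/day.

4190

Flow is parallel to layering, so each bed carries its own Darcy discharge and the transmissivities add.
Σ(K_i·b_i) = 114×13.8 + 0.133×11.5 + 1.40×12.4 = 1592 m²/day.
Hydraulic gradient i = (20.83 − 20.49) / 221 = 0.34 / 221 = 0.001538.
Q = Σ(K_i·b_i) · W · i = 1592 × 1710 × 0.001538 = 4188 m³/day.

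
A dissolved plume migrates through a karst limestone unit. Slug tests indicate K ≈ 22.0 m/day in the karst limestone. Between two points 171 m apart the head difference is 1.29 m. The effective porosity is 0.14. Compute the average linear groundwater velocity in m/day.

Hydraulic gradient i = Δh / L = 1.29 / 171 = 0.007544.
Darcy flux q = K · i = 22.00 × 0.007544 = 0.1660 m/day.
Seepage velocity v = q / n_e = 0.1660 / 0.14 = 1.185 m/day.

1.19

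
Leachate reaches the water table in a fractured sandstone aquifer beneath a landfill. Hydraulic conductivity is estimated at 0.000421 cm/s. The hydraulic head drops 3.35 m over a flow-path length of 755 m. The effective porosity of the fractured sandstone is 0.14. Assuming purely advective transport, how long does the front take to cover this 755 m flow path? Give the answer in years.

179

Convert K: 0.000421 cm/s × 864 = 0.3637 m/day.
Hydraulic gradient i = Δh / L = 3.35 / 755 = 0.004437.
Darcy flux q = K · i = 0.3637 × 0.004437 = 0.001614 m/day.
Seepage velocity v = q / n_e = 0.001614 / 0.14 = 0.01153 m/day.
Travel time t = L / v = 755 / 0.01153 = 65491 days = 179.3 years.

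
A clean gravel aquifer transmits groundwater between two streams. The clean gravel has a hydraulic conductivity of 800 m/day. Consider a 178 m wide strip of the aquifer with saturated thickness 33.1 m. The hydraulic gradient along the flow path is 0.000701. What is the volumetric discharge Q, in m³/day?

3300

Cross-sectional area A = 178 × 33.1 = 5892 m².
Hydraulic gradient i = 0.000701.
Darcy's law: Q = K · A · i = 800.0 × 5892 × 0.0007010 = 3304 m³/day.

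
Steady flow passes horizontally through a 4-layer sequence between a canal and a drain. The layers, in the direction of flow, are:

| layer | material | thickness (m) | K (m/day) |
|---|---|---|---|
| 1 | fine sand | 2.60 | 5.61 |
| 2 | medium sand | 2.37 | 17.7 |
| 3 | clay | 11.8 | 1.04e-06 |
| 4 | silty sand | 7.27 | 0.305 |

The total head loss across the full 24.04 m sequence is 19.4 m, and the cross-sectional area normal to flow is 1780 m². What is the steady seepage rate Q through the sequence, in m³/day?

0.00304

Flow is perpendicular to layering, so the layers act in series and the equivalent K is the thickness-weighted harmonic mean.
Total thickness L = 2.60 + 2.37 + 11.8 + 7.27 = 24.04 m.
Σ(b_i/K_i) = 2.60/5.61 + 2.37/17.7 + 11.8/1.04e-06 + 7.27/0.305 = 1.135e+07 d.
K_eq = L / Σ(b_i/K_i) = 24.04 / 1.135e+07 = 2.119e-06 m/day.
Q = K_eq · A · (Δh/L) = 2.119e-06 × 1780 × (19.4/24.04) = 0.003043 m³/day.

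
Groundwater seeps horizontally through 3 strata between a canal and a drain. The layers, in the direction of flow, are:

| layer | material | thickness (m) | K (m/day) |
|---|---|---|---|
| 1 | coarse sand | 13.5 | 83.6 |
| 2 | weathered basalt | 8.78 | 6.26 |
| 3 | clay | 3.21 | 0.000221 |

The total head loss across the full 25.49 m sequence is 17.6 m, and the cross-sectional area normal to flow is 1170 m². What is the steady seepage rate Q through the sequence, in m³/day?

Flow is perpendicular to layering, so the layers act in series and the equivalent K is the thickness-weighted harmonic mean.
Total thickness L = 13.5 + 8.78 + 3.21 = 25.49 m.
Σ(b_i/K_i) = 13.5/83.6 + 8.78/6.26 + 3.21/0.000221 = 14526 d.
K_eq = L / Σ(b_i/K_i) = 25.49 / 14526 = 0.001755 m/day.
Q = K_eq · A · (Δh/L) = 0.001755 × 1170 × (17.6/25.49) = 1.418 m³/day.

1.42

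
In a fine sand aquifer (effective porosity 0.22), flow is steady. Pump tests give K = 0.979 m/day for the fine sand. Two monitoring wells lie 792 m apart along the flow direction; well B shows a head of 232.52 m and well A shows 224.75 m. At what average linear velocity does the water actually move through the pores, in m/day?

0.0437

Hydraulic gradient i = (232.52 − 224.75) / 792 = 7.77 / 792 = 0.009811.
Darcy flux q = K · i = 0.9790 × 0.009811 = 0.009605 m/day.
Seepage velocity v = q / n_e = 0.009605 / 0.22 = 0.04366 m/day.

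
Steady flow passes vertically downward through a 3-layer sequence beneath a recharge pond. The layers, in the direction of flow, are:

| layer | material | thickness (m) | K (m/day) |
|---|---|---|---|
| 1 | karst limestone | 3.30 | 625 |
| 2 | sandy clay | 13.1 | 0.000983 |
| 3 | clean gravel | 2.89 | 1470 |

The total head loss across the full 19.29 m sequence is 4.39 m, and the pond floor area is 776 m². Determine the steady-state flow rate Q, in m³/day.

Flow is perpendicular to layering, so the layers act in series and the equivalent K is the thickness-weighted harmonic mean.
Total thickness L = 3.30 + 13.1 + 2.89 = 19.29 m.
Σ(b_i/K_i) = 3.30/625 + 13.1/0.000983 + 2.89/1470 = 13327 d.
K_eq = L / Σ(b_i/K_i) = 19.29 / 13327 = 0.001447 m/day.
Q = K_eq · A · (Δh/L) = 0.001447 × 776 × (4.39/19.29) = 0.2556 m³/day.

0.256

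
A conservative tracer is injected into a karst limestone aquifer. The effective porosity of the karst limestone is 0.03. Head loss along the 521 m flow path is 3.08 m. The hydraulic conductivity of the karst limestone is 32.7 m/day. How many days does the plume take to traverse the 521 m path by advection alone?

80.9

Hydraulic gradient i = Δh / L = 3.08 / 521 = 0.005912.
Darcy flux q = K · i = 32.70 × 0.005912 = 0.1933 m/day.
Seepage velocity v = q / n_e = 0.1933 / 0.03 = 6.444 m/day.
Travel time t = L / v = 521 / 6.444 = 80.85 days.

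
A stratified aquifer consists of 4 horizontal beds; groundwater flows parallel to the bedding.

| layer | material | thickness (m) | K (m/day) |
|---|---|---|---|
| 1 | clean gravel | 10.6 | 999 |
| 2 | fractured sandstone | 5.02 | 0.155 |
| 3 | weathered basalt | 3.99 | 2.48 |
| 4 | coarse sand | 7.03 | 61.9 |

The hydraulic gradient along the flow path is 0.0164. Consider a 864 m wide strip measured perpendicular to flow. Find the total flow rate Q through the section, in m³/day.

156000

Flow is parallel to layering, so each bed carries its own Darcy discharge and the transmissivities add.
Σ(K_i·b_i) = 999×10.6 + 0.155×5.02 + 2.48×3.99 + 61.9×7.03 = 11035 m²/day.
Hydraulic gradient i = 0.0164.
Q = Σ(K_i·b_i) · W · i = 11035 × 864 × 0.01640 = 1.564e+05 m³/day.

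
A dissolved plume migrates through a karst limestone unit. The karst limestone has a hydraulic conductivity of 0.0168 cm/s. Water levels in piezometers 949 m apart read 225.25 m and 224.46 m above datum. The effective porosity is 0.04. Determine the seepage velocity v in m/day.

Convert K: 0.0168 cm/s × 864 = 14.52 m/day.
Hydraulic gradient i = (225.25 − 224.46) / 949 = 0.79 / 949 = 0.0008325.
Darcy flux q = K · i = 14.52 × 0.0008325 = 0.01208 m/day.
Seepage velocity v = q / n_e = 0.01208 / 0.04 = 0.3021 m/day.

0.302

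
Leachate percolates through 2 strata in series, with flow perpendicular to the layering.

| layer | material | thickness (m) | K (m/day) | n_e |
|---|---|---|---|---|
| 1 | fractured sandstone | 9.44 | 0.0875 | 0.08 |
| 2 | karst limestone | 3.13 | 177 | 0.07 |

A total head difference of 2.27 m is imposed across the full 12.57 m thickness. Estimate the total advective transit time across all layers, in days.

46.3

With flow normal to the layers, continuity requires the same specific discharge q through every layer.
Σ(b_i/K_i) = 9.44/0.0875 + 3.13/177 = 107.9 d.
q = Δh / Σ(b_i/K_i) = 2.27 / 107.9 = 0.02104 m/day.
In each layer the seepage velocity is v_i = q/n_i, so the layer transit time is t_i = b_i·n_i / q:
  layer 1 (fractured sandstone): t_1 = 9.44 × 0.08 / 0.02104 = 35.90 d
  layer 2 (karst limestone): t_2 = 3.13 × 0.07 / 0.02104 = 10.41 d
Total t = Σ t_i = 46.31 days.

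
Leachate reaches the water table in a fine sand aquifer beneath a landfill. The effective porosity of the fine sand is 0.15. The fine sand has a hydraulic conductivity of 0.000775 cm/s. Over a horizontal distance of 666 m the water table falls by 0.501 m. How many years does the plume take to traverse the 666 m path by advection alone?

543

Convert K: 0.000775 cm/s × 864 = 0.6696 m/day.
Hydraulic gradient i = Δh / L = 0.501 / 666 = 0.0007523.
Darcy flux q = K · i = 0.6696 × 0.0007523 = 0.0005037 m/day.
Seepage velocity v = q / n_e = 0.0005037 / 0.15 = 0.003358 m/day.
Travel time t = L / v = 666 / 0.003358 = 1.983e+05 days = 543.0 years.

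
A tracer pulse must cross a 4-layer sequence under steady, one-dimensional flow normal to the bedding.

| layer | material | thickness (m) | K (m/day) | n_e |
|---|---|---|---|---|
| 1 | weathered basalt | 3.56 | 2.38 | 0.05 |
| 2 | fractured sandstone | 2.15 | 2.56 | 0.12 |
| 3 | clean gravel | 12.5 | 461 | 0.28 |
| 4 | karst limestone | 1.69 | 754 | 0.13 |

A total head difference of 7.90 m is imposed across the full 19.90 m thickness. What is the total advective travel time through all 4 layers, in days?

1.24

With flow normal to the layers, continuity requires the same specific discharge q through every layer.
Σ(b_i/K_i) = 3.56/2.38 + 2.15/2.56 + 12.5/461 + 1.69/754 = 2.365 d.
q = Δh / Σ(b_i/K_i) = 7.90 / 2.365 = 3.340 m/day.
In each layer the seepage velocity is v_i = q/n_i, so the layer transit time is t_i = b_i·n_i / q:
  layer 1 (weathered basalt): t_1 = 3.56 × 0.05 / 3.340 = 0.05329 d
  layer 2 (fractured sandstone): t_2 = 2.15 × 0.12 / 3.340 = 0.07724 d
  layer 3 (clean gravel): t_3 = 12.5 × 0.28 / 3.340 = 1.048 d
  layer 4 (karst limestone): t_4 = 1.69 × 0.13 / 3.340 = 0.06577 d
Total t = Σ t_i = 1.244 days.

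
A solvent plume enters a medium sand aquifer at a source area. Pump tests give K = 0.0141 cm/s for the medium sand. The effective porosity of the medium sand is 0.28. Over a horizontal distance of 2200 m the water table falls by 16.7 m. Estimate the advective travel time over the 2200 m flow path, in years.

Convert K: 0.0141 cm/s × 864 = 12.18 m/day.
Hydraulic gradient i = Δh / L = 16.7 / 2200 = 0.007591.
Darcy flux q = K · i = 12.18 × 0.007591 = 0.09248 m/day.
Seepage velocity v = q / n_e = 0.09248 / 0.28 = 0.3303 m/day.
Travel time t = L / v = 2200 / 0.3303 = 6661 days = 18.24 years.

18.2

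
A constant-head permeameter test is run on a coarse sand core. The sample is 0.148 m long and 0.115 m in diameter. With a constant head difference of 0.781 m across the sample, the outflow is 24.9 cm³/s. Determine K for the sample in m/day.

39.2

Cross-sectional area A = π·(d/2)² = π × (0.115/2)² = 0.01039 m².
Convert discharge: 24.9 cm³/s = 2.490e-05 m³/s.
Darcy's law rearranged: K = Q·L / (A·Δh) = 2.490e-05 × 0.148 / (0.01039 × 0.781) = 0.0004543 m/s = 39.25 m/day.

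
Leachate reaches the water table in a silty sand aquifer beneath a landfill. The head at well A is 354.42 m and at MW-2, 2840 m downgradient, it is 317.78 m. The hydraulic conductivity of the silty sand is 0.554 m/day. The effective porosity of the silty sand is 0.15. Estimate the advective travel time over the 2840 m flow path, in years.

163

Hydraulic gradient i = (354.42 − 317.78) / 2840 = 36.64 / 2840 = 0.01290.
Darcy flux q = K · i = 0.5540 × 0.01290 = 0.007147 m/day.
Seepage velocity v = q / n_e = 0.007147 / 0.15 = 0.04765 m/day.
Travel time t = L / v = 2840 / 0.04765 = 59602 days = 163.2 years.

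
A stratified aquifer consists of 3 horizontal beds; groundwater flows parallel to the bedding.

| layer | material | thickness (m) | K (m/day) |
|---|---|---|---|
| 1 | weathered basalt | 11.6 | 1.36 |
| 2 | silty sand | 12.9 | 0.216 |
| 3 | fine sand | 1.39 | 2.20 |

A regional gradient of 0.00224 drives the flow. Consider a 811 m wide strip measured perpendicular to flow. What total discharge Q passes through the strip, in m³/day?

39.3

Flow is parallel to layering, so each bed carries its own Darcy discharge and the transmissivities add.
Σ(K_i·b_i) = 1.36×11.6 + 0.216×12.9 + 2.20×1.39 = 21.62 m²/day.
Hydraulic gradient i = 0.00224.
Q = Σ(K_i·b_i) · W · i = 21.62 × 811 × 0.002240 = 39.28 m³/day.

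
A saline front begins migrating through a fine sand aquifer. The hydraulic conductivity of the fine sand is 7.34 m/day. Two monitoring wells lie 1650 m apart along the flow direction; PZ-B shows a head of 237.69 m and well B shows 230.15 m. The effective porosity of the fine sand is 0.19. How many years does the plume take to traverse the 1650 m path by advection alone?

Hydraulic gradient i = (237.69 − 230.15) / 1650 = 7.54 / 1650 = 0.004570.
Darcy flux q = K · i = 7.340 × 0.004570 = 0.03354 m/day.
Seepage velocity v = q / n_e = 0.03354 / 0.19 = 0.1765 m/day.
Travel time t = L / v = 1650 / 0.1765 = 9347 days = 25.59 years.

25.6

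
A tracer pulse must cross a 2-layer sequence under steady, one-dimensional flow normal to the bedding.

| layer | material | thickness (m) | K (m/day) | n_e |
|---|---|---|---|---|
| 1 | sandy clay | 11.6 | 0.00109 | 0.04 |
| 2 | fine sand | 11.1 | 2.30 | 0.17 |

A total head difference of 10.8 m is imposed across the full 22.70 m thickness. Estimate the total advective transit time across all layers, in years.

6.35

With flow normal to the layers, continuity requires the same specific discharge q through every layer.
Σ(b_i/K_i) = 11.6/0.00109 + 11.1/2.30 = 10647 d.
q = Δh / Σ(b_i/K_i) = 10.8 / 10647 = 0.001014 m/day.
In each layer the seepage velocity is v_i = q/n_i, so the layer transit time is t_i = b_i·n_i / q:
  layer 1 (sandy clay): t_1 = 11.6 × 0.04 / 0.001014 = 457.4 d
  layer 2 (fine sand): t_2 = 11.1 × 0.17 / 0.001014 = 1860 d
Total t = Σ t_i = 2318 days = 6.346 years.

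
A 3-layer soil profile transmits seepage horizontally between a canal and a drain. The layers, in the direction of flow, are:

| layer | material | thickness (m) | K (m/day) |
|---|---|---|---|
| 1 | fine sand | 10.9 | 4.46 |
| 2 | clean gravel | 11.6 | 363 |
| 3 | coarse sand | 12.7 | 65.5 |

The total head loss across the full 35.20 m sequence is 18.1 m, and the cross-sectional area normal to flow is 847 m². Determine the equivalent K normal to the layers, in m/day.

Flow is perpendicular to layering, so the layers act in series and the equivalent K is the thickness-weighted harmonic mean.
Total thickness L = 10.9 + 11.6 + 12.7 = 35.20 m.
Σ(b_i/K_i) = 10.9/4.46 + 11.6/363 + 12.7/65.5 = 2.670 d.
K_eq = L / Σ(b_i/K_i) = 35.20 / 2.670 = 13.18 m/day.

13.2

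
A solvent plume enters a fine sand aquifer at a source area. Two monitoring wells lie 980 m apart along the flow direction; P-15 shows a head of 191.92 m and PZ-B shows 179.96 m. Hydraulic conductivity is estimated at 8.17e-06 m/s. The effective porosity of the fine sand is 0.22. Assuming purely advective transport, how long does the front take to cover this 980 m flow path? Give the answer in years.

68.5

Convert K: 8.17e-06 m/s × 86400 = 0.7059 m/day.
Hydraulic gradient i = (191.92 − 179.96) / 980 = 11.96 / 980 = 0.01220.
Darcy flux q = K · i = 0.7059 × 0.01220 = 0.008615 m/day.
Seepage velocity v = q / n_e = 0.008615 / 0.22 = 0.03916 m/day.
Travel time t = L / v = 980 / 0.03916 = 25027 days = 68.52 years.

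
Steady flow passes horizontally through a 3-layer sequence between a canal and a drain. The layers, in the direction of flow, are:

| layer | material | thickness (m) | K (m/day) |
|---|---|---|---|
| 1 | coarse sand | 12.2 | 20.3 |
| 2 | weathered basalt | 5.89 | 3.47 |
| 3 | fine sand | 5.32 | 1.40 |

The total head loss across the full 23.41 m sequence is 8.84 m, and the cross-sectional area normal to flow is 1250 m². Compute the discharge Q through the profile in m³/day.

1810

Flow is perpendicular to layering, so the layers act in series and the equivalent K is the thickness-weighted harmonic mean.
Total thickness L = 12.2 + 5.89 + 5.32 = 23.41 m.
Σ(b_i/K_i) = 12.2/20.3 + 5.89/3.47 + 5.32/1.40 = 6.098 d.
K_eq = L / Σ(b_i/K_i) = 23.41 / 6.098 = 3.839 m/day.
Q = K_eq · A · (Δh/L) = 3.839 × 1250 × (8.84/23.41) = 1812 m³/day.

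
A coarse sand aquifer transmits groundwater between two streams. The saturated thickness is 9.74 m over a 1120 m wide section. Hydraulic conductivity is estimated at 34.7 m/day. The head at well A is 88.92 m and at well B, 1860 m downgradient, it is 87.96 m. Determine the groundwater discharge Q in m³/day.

Cross-sectional area A = 1120 × 9.74 = 10909 m².
Hydraulic gradient i = (88.92 − 87.96) / 1860 = 0.96 / 1860 = 0.0005161.
Darcy's law: Q = K · A · i = 34.70 × 10909 × 0.0005161 = 195.4 m³/day.

195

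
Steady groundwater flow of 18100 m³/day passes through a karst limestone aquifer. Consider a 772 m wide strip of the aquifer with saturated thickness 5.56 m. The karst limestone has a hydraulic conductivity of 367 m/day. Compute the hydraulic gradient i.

0.0115

Cross-sectional area A = 772 × 5.56 = 4292 m².
From Q = K·A·i, i = Q / (K·A) = 18100 / (367.0 × 4292) = 0.01149.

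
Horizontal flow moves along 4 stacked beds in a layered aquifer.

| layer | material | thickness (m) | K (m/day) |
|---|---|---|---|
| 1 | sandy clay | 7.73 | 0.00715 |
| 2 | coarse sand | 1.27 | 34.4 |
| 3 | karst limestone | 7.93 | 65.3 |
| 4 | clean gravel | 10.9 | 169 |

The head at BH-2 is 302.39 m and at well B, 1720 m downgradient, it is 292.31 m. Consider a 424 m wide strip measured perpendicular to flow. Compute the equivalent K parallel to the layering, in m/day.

86.4

Flow is parallel to layering, so each bed carries its own Darcy discharge and the transmissivities add.
Σ(K_i·b_i) = 0.00715×7.73 + 34.4×1.27 + 65.3×7.93 + 169×10.9 = 2404 m²/day.
Total thickness b = 27.83 m, so K_eq = Σ(K_i·b_i)/b = 86.37 m/day.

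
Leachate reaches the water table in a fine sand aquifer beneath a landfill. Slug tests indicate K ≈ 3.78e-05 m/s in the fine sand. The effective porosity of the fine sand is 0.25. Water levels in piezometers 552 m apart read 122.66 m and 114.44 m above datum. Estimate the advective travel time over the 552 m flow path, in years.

Convert K: 3.78e-05 m/s × 86400 = 3.266 m/day.
Hydraulic gradient i = (122.66 − 114.44) / 552 = 8.22 / 552 = 0.01489.
Darcy flux q = K · i = 3.266 × 0.01489 = 0.04863 m/day.
Seepage velocity v = q / n_e = 0.04863 / 0.25 = 0.1945 m/day.
Travel time t = L / v = 552 / 0.1945 = 2838 days = 7.769 years.

7.77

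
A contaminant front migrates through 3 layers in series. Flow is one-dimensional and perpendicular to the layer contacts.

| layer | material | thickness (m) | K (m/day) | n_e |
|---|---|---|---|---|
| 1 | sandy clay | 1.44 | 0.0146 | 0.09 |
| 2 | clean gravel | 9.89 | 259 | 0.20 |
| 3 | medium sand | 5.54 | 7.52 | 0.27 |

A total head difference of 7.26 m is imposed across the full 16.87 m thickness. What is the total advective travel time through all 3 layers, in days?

With flow normal to the layers, continuity requires the same specific discharge q through every layer.
Σ(b_i/K_i) = 1.44/0.0146 + 9.89/259 + 5.54/7.52 = 99.41 d.
q = Δh / Σ(b_i/K_i) = 7.26 / 99.41 = 0.07303 m/day.
In each layer the seepage velocity is v_i = q/n_i, so the layer transit time is t_i = b_i·n_i / q:
  layer 1 (sandy clay): t_1 = 1.44 × 0.09 / 0.07303 = 1.775 d
  layer 2 (clean gravel): t_2 = 9.89 × 0.20 / 0.07303 = 27.08 d
  layer 3 (medium sand): t_3 = 5.54 × 0.27 / 0.07303 = 20.48 d
Total t = Σ t_i = 49.34 days.

49.3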